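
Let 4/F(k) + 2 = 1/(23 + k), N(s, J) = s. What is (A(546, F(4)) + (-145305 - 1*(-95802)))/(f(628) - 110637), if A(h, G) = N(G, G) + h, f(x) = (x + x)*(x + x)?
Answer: -2594829/77745647 ≈ -0.033376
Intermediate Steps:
f(x) = 4*x**2 (f(x) = (2*x)*(2*x) = 4*x**2)
F(k) = 4/(-2 + 1/(23 + k))
A(h, G) = G + h
(A(546, F(4)) + (-145305 - 1*(-95802)))/(f(628) - 110637) = ((4*(-23 - 1*4)/(45 + 2*4) + 546) + (-145305 - 1*(-95802)))/(4*628**2 - 110637) = ((4*(-23 - 4)/(45 + 8) + 546) + (-145305 + 95802))/(4*394384 - 110637) = ((4*(-27)/53 + 546) - 49503)/(1577536 - 110637) = ((4*(1/53)*(-27) + 546) - 49503)/1466899 = ((-108/53 + 546) - 49503)*(1/1466899) = (28830/53 - 49503)*(1/1466899) = -2594829/53*1/1466899 = -2594829/77745647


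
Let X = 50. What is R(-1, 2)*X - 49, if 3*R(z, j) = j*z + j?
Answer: -49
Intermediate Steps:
R(z, j) = j/3 + j*z/3 (R(z, j) = (j*z + j)/3 = (j + j*z)/3 = j/3 + j*z/3)
R(-1, 2)*X - 49 = ((⅓)*2*(1 - 1))*50 - 49 = ((⅓)*2*0)*50 - 49 = 0*50 - 49 = 0 - 49 = -49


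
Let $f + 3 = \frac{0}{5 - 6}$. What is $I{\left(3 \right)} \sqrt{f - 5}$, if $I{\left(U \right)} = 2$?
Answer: $4 i \sqrt{2} \approx 5.6569 i$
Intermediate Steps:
$f = -3$ ($f = -3 + \frac{0}{5 - 6} = -3 + \frac{0}{-1} = -3 + 0 \left(-1\right) = -3 + 0 = -3$)
$I{\left(3 \right)} \sqrt{f - 5} = 2 \sqrt{-3 - 5} = 2 \sqrt{-8} = 2 \cdot 2 i \sqrt{2} = 4 i \sqrt{2}$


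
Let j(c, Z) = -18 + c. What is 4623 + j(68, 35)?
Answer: 4673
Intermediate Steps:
4623 + j(68, 35) = 4623 + (-18 + 68) = 4623 + 50 = 4673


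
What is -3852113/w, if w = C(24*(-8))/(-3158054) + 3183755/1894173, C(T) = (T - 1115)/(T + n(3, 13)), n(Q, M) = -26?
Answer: -5023364656623630582828/2191872030699749 ≈ -2.2918e+6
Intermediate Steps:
C(T) = (-1115 + T)/(-26 + T) (C(T) = (T - 1115)/(T - 26) = (-1115 + T)/(-26 + T))
w = 2191872030699749/1304054335016556 (w = ((-1115 + 24*(-8))/(-26 + 24*(-8)))/(-3158054) + 3183755/1894173 = ((-1115 - 192)/(-26 - 192))*(-1/3158054) + 3183755*(1/1894173) = (-1307/(-218))*(-1/3158054) + 3183755/1894173 = -1/218*(-1307)*(-1/3158054) + 3183755/1894173 = (1307/218)*(-1/3158054) + 3183755/1894173 = -1307/688455772 + 3183755/1894173 = 2191872030699749/1304054335016556 ≈ 1.6808)
-3852113/w = -3852113/2191872030699749/1304054335016556 = -3852113*1304054335016556/2191872030699749 = -5023364656623630582828/2191872030699749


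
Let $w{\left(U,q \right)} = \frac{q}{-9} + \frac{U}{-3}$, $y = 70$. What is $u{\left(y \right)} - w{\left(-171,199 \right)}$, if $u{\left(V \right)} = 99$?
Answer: $\frac{577}{9} \approx 64.111$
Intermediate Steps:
$w{\left(U,q \right)} = - \frac{U}{3} - \frac{q}{9}$ ($w{\left(U,q \right)} = q \left(- \frac{1}{9}\right) + U \left(- \frac{1}{3}\right) = - \frac{q}{9} - \frac{U}{3} = - \frac{U}{3} - \frac{q}{9}$)
$u{\left(y \right)} - w{\left(-171,199 \right)} = 99 - \left(\left(- \frac{1}{3}\right) \left(-171\right) - \frac{199}{9}\right) = 99 - \left(57 - \frac{199}{9}\right) = 99 - \frac{314}{9} = \frac{577}{9}$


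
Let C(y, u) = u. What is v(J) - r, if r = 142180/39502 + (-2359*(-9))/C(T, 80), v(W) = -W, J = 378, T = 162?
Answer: -1022290921/1580080 ≈ -646.99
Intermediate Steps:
r = 425020681/1580080 (r = 142180/39502 - 2359*(-9)/80 = 142180*(1/39502) + 21231*(1/80) = 71090/19751 + 21231/80 = 425020681/1580080 ≈ 268.99)
v(J) - r = -1*378 - 1*425020681/1580080 = -378 - 425020681/1580080 = -1022290921/1580080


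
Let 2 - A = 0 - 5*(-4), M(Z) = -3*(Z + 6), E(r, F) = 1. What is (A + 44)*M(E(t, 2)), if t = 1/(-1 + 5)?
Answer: -546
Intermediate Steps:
t = ¼ (t = 1/4 = ¼ ≈ 0.25000)
M(Z) = -18 - 3*Z (M(Z) = -3*(6 + Z) = -18 - 3*Z)
A = -18 (A = 2 - (0 - 5*(-4)) = 2 - (0 + 20) = 2 - 1*20 = 2 - 20 = -18)
(A + 44)*M(E(t, 2)) = (-18 + 44)*(-18 - 3*1) = 26*(-18 - 3) = 26*(-21) = -546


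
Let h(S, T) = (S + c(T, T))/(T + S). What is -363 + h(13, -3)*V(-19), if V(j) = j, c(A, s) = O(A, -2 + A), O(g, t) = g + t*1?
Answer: -745/2 ≈ -372.50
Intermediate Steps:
O(g, t) = g + t
c(A, s) = -2 + 2*A (c(A, s) = A + (-2 + A) = -2 + 2*A)
h(S, T) = (-2 + S + 2*T)/(S + T) (h(S, T) = (S + (-2 + 2*T))/(T + S) = (-2 + S + 2*T)/(S + T))
-363 + h(13, -3)*V(-19) = -363 + ((-2 + 13 + 2*(-3))/(13 - 3))*(-19) = -363 + ((-2 + 13 - 6)/10)*(-19) = -363 + ((⅒)*5)*(-19) = -363 + (½)*(-19) = -363 - 19/2 = -745/2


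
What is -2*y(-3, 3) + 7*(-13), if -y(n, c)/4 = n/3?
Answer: -99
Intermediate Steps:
y(n, c) = -4*n/3
-2*y(-3, 3) + 7*(-13) = -(-8)*(-3)/3 + 7*(-13) = -2*4 - 91 = -8 - 91 = -99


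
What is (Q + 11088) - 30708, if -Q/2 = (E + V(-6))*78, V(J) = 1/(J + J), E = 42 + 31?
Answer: -30995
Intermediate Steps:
E = 73
V(J) = 1/(2*J)
Q = -11375 (Q = -2*(73 + (½)/(-6))*78 = -2*(73 + (½)*(-⅙))*78 = -2*(73 - 1/12)*78 = -875*78/6 = -2*11375/2 = -11375)
(Q + 11088) - 30708 = (-11375 + 11088) - 30708 = -287 - 30708 = -30995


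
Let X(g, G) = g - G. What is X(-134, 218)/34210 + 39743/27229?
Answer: 61364701/42341095 ≈ 1.4493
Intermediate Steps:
X(-134, 218)/34210 + 39743/27229 = (-134 - 1*218)/34210 + 39743/27229 = (-134 - 218)*(1/34210) + 39743*(1/27229) = -352*1/34210 + 39743/27229 = -16/1555 + 39743/27229 = 61364701/42341095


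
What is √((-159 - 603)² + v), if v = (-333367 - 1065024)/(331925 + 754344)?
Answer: √685146985719779305/1086269 ≈ 762.00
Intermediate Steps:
v = -1398391/1086269 ≈ -1.2873
√((-159 - 603)² + v) = √((-159 - 603)² - 1398391/1086269) = √((-762)² - 1398391/1086269) = √(580644 - 1398391/1086269) = √(630734178845/1086269) = √685146985719779305/1086269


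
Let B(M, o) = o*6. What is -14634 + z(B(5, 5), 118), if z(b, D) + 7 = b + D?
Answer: -14493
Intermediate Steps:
B(M, o) = 6*o
z(b, D) = -7 + D + b (z(b, D) = -7 + (b + D) = -7 + (D + b) = -7 + D + b)
-14634 + z(B(5, 5), 118) = -14634 + (-7 + 118 + 6*5) = -14634 + (-7 + 118 + 30) = -14634 + 141 = -14493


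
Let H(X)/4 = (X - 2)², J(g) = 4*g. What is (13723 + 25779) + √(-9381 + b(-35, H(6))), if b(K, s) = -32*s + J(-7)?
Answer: 39502 + 3*I*√1273 ≈ 39502.0 + 107.04*I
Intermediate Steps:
H(X) = 4*(-2 + X)² (H(X) = 4*(X - 2)² = 4*(-2 + X)²)
b(K, s) = -28 - 32*s (b(K, s) = -32*s + 4*(-7) = -32*s - 28 = -28 - 32*s)
(13723 + 25779) + √(-9381 + b(-35, H(6))) = (13723 + 25779) + √(-9381 + (-28 - 128*(-2 + 6)²)) = 39502 + √(-9381 + (-28 - 128*4²)) = 39502 + √(-9381 + (-28 - 128*16)) = 39502 + √(-9381 + (-28 - 32*64)) = 39502 + √(-9381 + (-28 - 2048)) = 39502 + √(-9381 - 2076) = 39502 + √(-11457) = 39502 + 3*I*√1273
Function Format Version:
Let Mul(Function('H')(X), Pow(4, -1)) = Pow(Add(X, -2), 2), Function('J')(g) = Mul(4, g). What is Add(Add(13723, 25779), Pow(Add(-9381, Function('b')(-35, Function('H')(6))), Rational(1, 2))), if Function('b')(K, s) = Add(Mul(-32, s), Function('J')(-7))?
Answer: Add(39502, Mul(3, I, Pow(1273, Rational(1, 2)))) ≈ Add(39502., Mul(107.04, I))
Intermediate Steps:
Function('H')(X) = Mul(4, Pow(Add(-2, X), 2)) (Function('H')(X) = Mul(4, Pow(Add(X, -2), 2)) = Mul(4, Pow(Add(-2, X), 2)))
Function('b')(K, s) = Add(-28, Mul(-32, s)) (Function('b')(K, s) = Add(Mul(-32, s), Mul(4, -7)) = Add(Mul(-32, s), -28) = Add(-28, Mul(-32, s)))
Add(Add(13723, 25779), Pow(Add(-9381, Function('b')(-35, Function('H')(6))), Rational(1, 2))) = Add(Add(13723, 25779), Pow(Add(-9381, Add(-28, Mul(-32, Mul(4, Pow(Add(-2, 6), 2))))), Rational(1, 2))) = Add(39502, Pow(Add(-9381, Add(-28, Mul(-32, Mul(4, Pow(4, 2))))), Rational(1, 2))) = Add(39502, Pow(Add(-9381, Add(-28, Mul(-32, Mul(4, 16)))), Rational(1, 2))) = Add(39502, Pow(Add(-9381, Add(-28, Mul(-32, 64))), Rational(1, 2))) = Add(39502, Pow(Add(-9381, Add(-28, -2048)), Rational(1, 2))) = Add(39502, Pow(Add(-9381, -2076), Rational(1, 2))) = Add(39502, Pow(-11457, Rational(1, 2))) = Add(39502, Mul(3, I, Pow(1273, Rational(1, 2))))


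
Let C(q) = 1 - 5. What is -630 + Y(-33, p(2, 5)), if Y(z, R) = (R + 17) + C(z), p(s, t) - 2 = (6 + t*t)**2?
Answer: 346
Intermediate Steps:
C(q) = -4
p(s, t) = 2 + (6 + t**2)**2 (p(s, t) = 2 + (6 + t*t)**2 = 2 + (6 + t**2)**2)
Y(z, R) = 13 + R (Y(z, R) = (R + 17) - 4 = (17 + R) - 4 = 13 + R)
-630 + Y(-33, p(2, 5)) = -630 + (13 + (2 + (6 + 5**2)**2)) = -630 + (13 + (2 + (6 + 25)**2)) = -630 + (13 + (2 + 31**2)) = -630 + (13 + (2 + 961)) = -630 + (13 + 963) = -630 + 976 = 346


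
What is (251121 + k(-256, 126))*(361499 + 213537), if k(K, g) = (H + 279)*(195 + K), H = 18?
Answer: 133985688144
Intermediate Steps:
k(K, g) = 57915 + 297*K (k(K, g) = (18 + 279)*(195 + K) = 297*(195 + K) = 57915 + 297*K)
(251121 + k(-256, 126))*(361499 + 213537) = (251121 + (57915 + 297*(-256)))*(361499 + 213537) = (251121 + (57915 - 76032))*575036 = (251121 - 18117)*575036 = 233004*575036 = 133985688144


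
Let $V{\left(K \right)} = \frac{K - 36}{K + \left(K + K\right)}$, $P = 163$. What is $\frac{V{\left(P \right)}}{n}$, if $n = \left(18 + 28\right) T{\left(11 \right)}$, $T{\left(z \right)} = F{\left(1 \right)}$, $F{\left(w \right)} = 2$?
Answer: $\frac{127}{44988} \approx 0.002823$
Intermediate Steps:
$T{\left(z \right)} = 2$
$n = 92$ ($n = \left(18 + 28\right) 2 = 46 \cdot 2 = 92$)
$V{\left(K \right)} = \frac{-36 + K}{3 K}$ ($V{\left(K \right)} = \frac{-36 + K}{K + 2 K} = \frac{-36 + K}{3 K}$)
$\frac{V{\left(P \right)}}{n} = \frac{\frac{1}{3} \cdot \frac{1}{163} \left(-36 + 163\right)}{92} = \frac{1}{3} \cdot \frac{1}{163} \cdot 127 \cdot \frac{1}{92} = \frac{127}{489} \cdot \frac{1}{92} = \frac{127}{44988}$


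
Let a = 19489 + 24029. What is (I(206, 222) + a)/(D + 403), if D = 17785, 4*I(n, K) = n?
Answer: 87139/36376 ≈ 2.3955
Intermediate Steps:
I(n, K) = n/4
a = 43518
(I(206, 222) + a)/(D + 403) = ((¼)*206 + 43518)/(17785 + 403) = (103/2 + 43518)/18188 = (87139/2)*(1/18188) = 87139/36376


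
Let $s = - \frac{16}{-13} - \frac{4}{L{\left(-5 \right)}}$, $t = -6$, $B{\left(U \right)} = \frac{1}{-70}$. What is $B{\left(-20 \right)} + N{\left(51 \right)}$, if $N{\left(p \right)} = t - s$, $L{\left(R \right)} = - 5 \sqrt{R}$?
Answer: $- \frac{6593}{910} + \frac{4 i \sqrt{5}}{25} \approx -7.2451 + 0.35777 i$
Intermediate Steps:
$B{\left(U \right)} = - \frac{1}{70}$
$s = \frac{16}{13} - \frac{4 i \sqrt{5}}{25}$ ($s = - \frac{16}{-13} - \frac{4}{\left(-5\right) \sqrt{-5}} = \left(-16\right) \left(- \frac{1}{13}\right) - \frac{4}{\left(-5\right) i \sqrt{5}} = \frac{16}{13} - \frac{4}{\left(-5\right) i \sqrt{5}} = \frac{16}{13} - 4 \frac{i \sqrt{5}}{25} = \frac{16}{13} - \frac{4 i \sqrt{5}}{25} \approx 1.2308 - 0.35777 i$)
$N{\left(p \right)} = - \frac{94}{13} + \frac{4 i \sqrt{5}}{25}$ ($N{\left(p \right)} = -6 - \left(\frac{16}{13} - \frac{4 i \sqrt{5}}{25}\right) = - \frac{94}{13} + \frac{4 i \sqrt{5}}{25}$)
$B{\left(-20 \right)} + N{\left(51 \right)} = - \frac{1}{70} - \left(\frac{94}{13} - \frac{4 i \sqrt{5}}{25}\right) = - \frac{6593}{910} + \frac{4 i \sqrt{5}}{25}$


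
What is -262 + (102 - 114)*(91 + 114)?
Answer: -2722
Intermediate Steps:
-262 + (102 - 114)*(91 + 114) = -262 - 12*205 = -262 - 2460 = -2722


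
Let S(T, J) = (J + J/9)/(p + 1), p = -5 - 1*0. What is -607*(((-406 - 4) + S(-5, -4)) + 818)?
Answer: -2234974/9 ≈ -2.4833e+5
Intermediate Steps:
p = -5 (p = -5 + 0 = -5)
S(T, J) = -5*J/18 (S(T, J) = (J + J/9)/(-5 + 1) = (J + J*(1/9))/(-4) = (J + J/9)*(-1/4) = (10*J/9)*(-1/4) = -5*J/18)
-607*(((-406 - 4) + S(-5, -4)) + 818) = -607*(((-406 - 4) - 5/18*(-4)) + 818) = -607*((-410 + 10/9) + 818) = -607*(-3680/9 + 818) = -607*3682/9 = -2234974/9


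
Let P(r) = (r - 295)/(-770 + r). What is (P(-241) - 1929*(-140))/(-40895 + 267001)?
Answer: 136515598/114296583 ≈ 1.1944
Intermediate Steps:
P(r) = (-295 + r)/(-770 + r)
(P(-241) - 1929*(-140))/(-40895 + 267001) = ((-295 - 241)/(-770 - 241) - 1929*(-140))/(-40895 + 267001) = (-536/(-1011) + 270060)/226106 = (-1/1011*(-536) + 270060)*(1/226106) = (536/1011 + 270060)*(1/226106) = (273031196/1011)*(1/226106) = 136515598/114296583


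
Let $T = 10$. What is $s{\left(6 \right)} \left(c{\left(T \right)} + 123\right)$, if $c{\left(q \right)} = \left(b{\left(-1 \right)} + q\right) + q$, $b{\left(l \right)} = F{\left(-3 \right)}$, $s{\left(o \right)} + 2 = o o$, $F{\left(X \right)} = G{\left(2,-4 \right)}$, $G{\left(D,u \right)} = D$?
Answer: $4930$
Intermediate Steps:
$F{\left(X \right)} = 2$
$s{\left(o \right)} = -2 + o^{2}$ ($s{\left(o \right)} = -2 + o o = -2 + o^{2}$)
$b{\left(l \right)} = 2$
$c{\left(q \right)} = 2 + 2 q$ ($c{\left(q \right)} = \left(2 + q\right) + q = 2 + 2 q$)
$s{\left(6 \right)} \left(c{\left(T \right)} + 123\right) = \left(-2 + 6^{2}\right) \left(\left(2 + 2 \cdot 10\right) + 123\right) = \left(-2 + 36\right) \left(\left(2 + 20\right) + 123\right) = 34 \left(22 + 123\right) = 34 \cdot 145 = 4930$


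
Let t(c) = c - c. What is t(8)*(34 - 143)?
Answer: 0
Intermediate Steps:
t(c) = 0
t(8)*(34 - 143) = 0*(34 - 143) = 0*(-109) = 0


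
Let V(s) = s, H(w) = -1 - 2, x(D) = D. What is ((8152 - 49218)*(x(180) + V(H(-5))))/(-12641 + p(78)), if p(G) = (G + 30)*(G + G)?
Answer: -7268682/4207 ≈ -1727.8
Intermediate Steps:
p(G) = 2*G*(30 + G) (p(G) = (30 + G)*(2*G) = 2*G*(30 + G))
H(w) = -3
((8152 - 49218)*(x(180) + V(H(-5))))/(-12641 + p(78)) = ((8152 - 49218)*(180 - 3))/(-12641 + 2*78*(30 + 78)) = (-41066*177)/(-12641 + 2*78*108) = -7268682/(-12641 + 16848) = -7268682/4207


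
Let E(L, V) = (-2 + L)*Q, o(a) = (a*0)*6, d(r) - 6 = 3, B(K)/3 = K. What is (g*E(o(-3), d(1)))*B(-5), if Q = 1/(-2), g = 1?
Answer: -15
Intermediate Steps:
B(K) = 3*K
d(r) = 9 (d(r) = 6 + 3 = 9)
o(a) = 0 (o(a) = 0*6 = 0)
Q = -½ ≈ -0.50000
E(L, V) = 1 - L/2 (E(L, V) = (-2 + L)*(-½) = 1 - L/2)
(g*E(o(-3), d(1)))*B(-5) = (1*(1 - ½*0))*(3*(-5)) = (1*(1 + 0))*(-15) = (1*1)*(-15) = 1*(-15) = -15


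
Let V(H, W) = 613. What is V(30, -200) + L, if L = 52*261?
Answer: 14185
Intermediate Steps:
L = 13572
V(30, -200) + L = 613 + 13572 = 14185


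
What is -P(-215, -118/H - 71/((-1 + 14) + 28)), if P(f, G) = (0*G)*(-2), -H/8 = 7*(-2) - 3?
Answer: 0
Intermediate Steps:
H = 136 (H = -8*(7*(-2) - 3) = -8*(-14 - 3) = -8*(-17) = 136)
P(f, G) = 0 (P(f, G) = 0*(-2) = 0)
-P(-215, -118/H - 71/((-1 + 14) + 28)) = -1*0 = 0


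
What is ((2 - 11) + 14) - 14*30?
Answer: -415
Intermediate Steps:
((2 - 11) + 14) - 14*30 = (-9 + 14) - 420 = 5 - 420 = -415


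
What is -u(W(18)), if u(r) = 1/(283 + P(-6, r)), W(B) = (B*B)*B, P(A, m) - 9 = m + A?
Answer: -1/6118 ≈ -0.00016345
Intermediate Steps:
P(A, m) = 9 + A + m (P(A, m) = 9 + (m + A) = 9 + (A + m) = 9 + A + m)
W(B) = B³ (W(B) = B²*B = B³)
u(r) = 1/(286 + r) (u(r) = 1/(283 + (9 - 6 + r)) = 1/(283 + (3 + r)) = 1/(286 + r))
-u(W(18)) = -1/(286 + 18³) = -1/(286 + 5832) = -1/6118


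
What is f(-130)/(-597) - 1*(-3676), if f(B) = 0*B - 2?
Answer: 2194574/597 ≈ 3676.0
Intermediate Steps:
f(B) = -2 (f(B) = 0 - 2 = -2)
f(-130)/(-597) - 1*(-3676) = -2/(-597) - 1*(-3676) = -2*(-1/597) + 3676 = 2/597 + 3676 = 2194574/597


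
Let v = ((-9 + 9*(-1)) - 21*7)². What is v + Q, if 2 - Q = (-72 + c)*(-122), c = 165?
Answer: 38573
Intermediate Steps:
Q = 11348 (Q = 2 - (-72 + 165)*(-122) = 2 - 93*(-122) = 2 - 1*(-11346) = 2 + 11346 = 11348)
v = 27225 (v = ((-9 - 9) - 147)² = (-18 - 147)² = (-165)² = 27225)
v + Q = 27225 + 11348 = 38573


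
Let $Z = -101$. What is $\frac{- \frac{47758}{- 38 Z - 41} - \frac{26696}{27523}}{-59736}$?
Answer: $\frac{707904073}{3121350292308} \approx 0.00022679$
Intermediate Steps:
$\frac{- \frac{47758}{- 38 Z - 41} - \frac{26696}{27523}}{-59736} = \frac{- \frac{47758}{\left(-38\right) \left(-101\right) - 41} - \frac{26696}{27523}}{-59736} = \left(- \frac{47758}{3838 - 41} - \frac{26696}{27523}\right) \left(- \frac{1}{59736}\right) = \left(- \frac{47758}{3797} - \frac{26696}{27523}\right) \left(- \frac{1}{59736}\right) = \left(- \frac{1415808146}{104504831}\right) \left(- \frac{1}{59736}\right) = \frac{707904073}{3121350292308}$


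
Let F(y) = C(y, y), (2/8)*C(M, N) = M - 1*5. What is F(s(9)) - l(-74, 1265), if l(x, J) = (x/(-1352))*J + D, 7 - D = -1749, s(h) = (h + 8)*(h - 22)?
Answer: -1844965/676 ≈ -2729.2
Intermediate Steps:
C(M, N) = -20 + 4*M (C(M, N) = 4*(M - 1*5) = 4*(M - 5) = 4*(-5 + M) = -20 + 4*M)
s(h) = (-22 + h)*(8 + h) (s(h) = (8 + h)*(-22 + h) = (-22 + h)*(8 + h))
D = 1756 (D = 7 - 1*(-1749) = 7 + 1749 = 1756)
F(y) = -20 + 4*y
l(x, J) = 1756 - J*x/1352 (l(x, J) = (x/(-1352))*J + 1756 = (-x/1352)*J + 1756 = -J*x/1352 + 1756 = 1756 - J*x/1352)
F(s(9)) - l(-74, 1265) = (-20 + 4*(-176 + 9² - 14*9)) - (1756 - 1/1352*1265*(-74)) = (-20 + 4*(-176 + 81 - 126)) - (1756 + 46805/676) = (-20 + 4*(-221)) - 1*1233861/676 = (-20 - 884) - 1233861/676 = -904 - 1233861/676 = -1844965/676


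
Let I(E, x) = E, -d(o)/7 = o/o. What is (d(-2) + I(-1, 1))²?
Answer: 64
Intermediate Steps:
d(o) = -7 (d(o) = -7*o/o = -7*1 = -7)
(d(-2) + I(-1, 1))² = (-7 - 1)² = (-8)² = 64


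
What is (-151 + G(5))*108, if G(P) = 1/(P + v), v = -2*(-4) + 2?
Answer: -81504/5 ≈ -16301.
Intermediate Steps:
v = 10 (v = 8 + 2 = 10)
G(P) = 1/(10 + P) (G(P) = 1/(P + 10) = 1/(10 + P))
(-151 + G(5))*108 = (-151 + 1/(10 + 5))*108 = (-151 + 1/15)*108 = -2264/15*108 = -81504/5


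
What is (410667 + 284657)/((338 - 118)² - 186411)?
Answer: -695324/138011 ≈ -5.0382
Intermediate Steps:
(410667 + 284657)/((338 - 118)² - 186411) = 695324/(220² - 186411) = 695324/(48400 - 186411) = 695324/(-138011) = 695324*(-1/138011) = -695324/138011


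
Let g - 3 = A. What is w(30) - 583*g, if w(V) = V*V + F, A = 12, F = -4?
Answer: -7849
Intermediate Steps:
w(V) = -4 + V² (w(V) = V*V - 4 = V² - 4 = -4 + V²)
g = 15 (g = 3 + 12 = 15)
w(30) - 583*g = (-4 + 30²) - 583*15 = (-4 + 900) - 8745 = 896 - 8745 = -7849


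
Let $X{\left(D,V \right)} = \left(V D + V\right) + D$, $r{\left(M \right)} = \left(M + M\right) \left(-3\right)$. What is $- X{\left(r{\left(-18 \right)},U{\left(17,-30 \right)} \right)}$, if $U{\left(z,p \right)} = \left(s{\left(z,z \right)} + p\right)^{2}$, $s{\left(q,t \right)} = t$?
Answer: $-18529$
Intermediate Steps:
$r{\left(M \right)} = - 6 M$ ($r{\left(M \right)} = 2 M \left(-3\right) = - 6 M$)
$U{\left(z,p \right)} = \left(p + z\right)^{2}$ ($U{\left(z,p \right)} = \left(z + p\right)^{2} = \left(p + z\right)^{2}$)
$X{\left(D,V \right)} = D + V + D V$ ($X{\left(D,V \right)} = \left(D V + V\right) + D = \left(V + D V\right) + D = D + V + D V$)
$- X{\left(r{\left(-18 \right)},U{\left(17,-30 \right)} \right)} = - (\left(-6\right) \left(-18\right) + \left(-30 + 17\right)^{2} + \left(-6\right) \left(-18\right) \left(-30 + 17\right)^{2}) = - (108 + \left(-13\right)^{2} + 108 \left(-13\right)^{2}) = - (108 + 169 + 108 \cdot 169) = - (108 + 169 + 18252) = \left(-1\right) 18529 = -18529$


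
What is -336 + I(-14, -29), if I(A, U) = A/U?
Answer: -9730/29 ≈ -335.52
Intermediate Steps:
-336 + I(-14, -29) = -336 - 14/(-29) = -336 - 14*(-1/29) = -336 + 14/29 = -9730/29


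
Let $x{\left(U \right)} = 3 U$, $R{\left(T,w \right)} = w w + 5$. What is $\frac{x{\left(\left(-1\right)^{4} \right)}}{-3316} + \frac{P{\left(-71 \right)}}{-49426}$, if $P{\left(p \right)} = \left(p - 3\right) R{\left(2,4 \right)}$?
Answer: $\frac{2502393}{81948308} \approx 0.030536$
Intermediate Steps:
$R{\left(T,w \right)} = 5 + w^{2}$ ($R{\left(T,w \right)} = w^{2} + 5 = 5 + w^{2}$)
$P{\left(p \right)} = -63 + 21 p$ ($P{\left(p \right)} = \left(p - 3\right) \left(5 + 4^{2}\right) = \left(-3 + p\right) \left(5 + 16\right) = \left(-3 + p\right) 21 = -63 + 21 p$)
$\frac{x{\left(\left(-1\right)^{4} \right)}}{-3316} + \frac{P{\left(-71 \right)}}{-49426} = \frac{3 \left(-1\right)^{4}}{-3316} + \frac{-63 + 21 \left(-71\right)}{-49426} = 3 \cdot 1 \left(- \frac{1}{3316}\right) + \left(-63 - 1491\right) \left(- \frac{1}{49426}\right) = 3 \left(- \frac{1}{3316}\right) - - \frac{777}{24713} = - \frac{3}{3316} + \frac{777}{24713} = \frac{2502393}{81948308}$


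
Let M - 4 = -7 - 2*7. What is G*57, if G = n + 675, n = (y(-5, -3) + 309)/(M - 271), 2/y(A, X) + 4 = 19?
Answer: 55315897/1440 ≈ 38414.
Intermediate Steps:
y(A, X) = 2/15 (y(A, X) = 2/(-4 + 19) = 2/15)
M = -17 (M = 4 + (-7 - 2*7) = 4 + (-7 - 14) = 4 - 21 = -17)
n = -4637/4320 (n = (2/15 + 309)/(-17 - 271) = (4637/15)/(-288) = (4637/15)*(-1/288) = -4637/4320 ≈ -1.0734)
G = 2911363/4320 (G = -4637/4320 + 675 = 2911363/4320 ≈ 673.93)
G*57 = (2911363/4320)*57 = 55315897/1440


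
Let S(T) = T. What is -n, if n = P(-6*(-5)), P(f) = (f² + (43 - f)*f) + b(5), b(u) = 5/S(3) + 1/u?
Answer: -19378/15 ≈ -1291.9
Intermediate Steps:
b(u) = 5/3 + 1/u
P(f) = 28/15 + f² + f*(43 - f) (P(f) = (f² + (43 - f)*f) + (5/3 + 1/5) = (f² + f*(43 - f)) + (5/3 + ⅕) = (f² + f*(43 - f)) + 28/15 = 28/15 + f² + f*(43 - f))
n = 19378/15 (n = 28/15 + 43*(-6*(-5)) = 28/15 + 43*30 = 28/15 + 1290 = 19378/15 ≈ 1291.9)
-n = -1*19378/15 = -19378/15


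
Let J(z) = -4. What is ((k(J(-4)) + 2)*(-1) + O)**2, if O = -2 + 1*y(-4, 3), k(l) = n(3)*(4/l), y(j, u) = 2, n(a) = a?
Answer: 1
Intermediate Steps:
k(l) = 12/l (k(l) = 3*(4/l) = 12/l)
O = 0 (O = -2 + 1*2 = -2 + 2 = 0)
((k(J(-4)) + 2)*(-1) + O)**2 = ((12/(-4) + 2)*(-1) + 0)**2 = ((12*(-1/4) + 2)*(-1) + 0)**2 = ((-3 + 2)*(-1) + 0)**2 = (-1*(-1) + 0)**2 = (1 + 0)**2 = 1**2 = 1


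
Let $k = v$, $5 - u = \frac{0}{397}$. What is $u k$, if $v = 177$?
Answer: $885$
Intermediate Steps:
$u = 5$ ($u = 5 - \frac{0}{397} = 5 - 0 \cdot \frac{1}{397} = 5 - 0 = 5 + 0 = 5$)
$k = 177$
$u k = 5 \cdot 177 = 885$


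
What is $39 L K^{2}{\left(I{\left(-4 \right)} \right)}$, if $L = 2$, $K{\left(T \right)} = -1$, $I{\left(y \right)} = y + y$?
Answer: $78$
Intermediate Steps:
$I{\left(y \right)} = 2 y$
$39 L K^{2}{\left(I{\left(-4 \right)} \right)} = 39 \cdot 2 \left(-1\right)^{2} = 78 \cdot 1 = 78$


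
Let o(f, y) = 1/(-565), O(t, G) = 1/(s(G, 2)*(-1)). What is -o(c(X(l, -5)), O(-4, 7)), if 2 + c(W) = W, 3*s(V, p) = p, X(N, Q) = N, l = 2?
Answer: 1/565 ≈ 0.0017699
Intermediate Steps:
s(V, p) = p/3
c(W) = -2 + W
O(t, G) = -3/2 (O(t, G) = 1/(((1/3)*2)*(-1)) = 1/((2/3)*(-1)) = 1/(-2/3) = -3/2)
o(f, y) = -1/565
-o(c(X(l, -5)), O(-4, 7)) = -1*(-1/565) = 1/565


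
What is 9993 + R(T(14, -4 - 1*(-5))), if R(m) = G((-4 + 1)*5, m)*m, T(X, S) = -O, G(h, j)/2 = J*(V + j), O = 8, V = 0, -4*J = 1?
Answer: 9961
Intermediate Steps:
J = -¼ (J = -¼*1 = -¼ ≈ -0.25000)
G(h, j) = -j/2 (G(h, j) = 2*(-(0 + j)/4) = 2*(-j/4) = -j/2)
T(X, S) = -8 (T(X, S) = -1*8 = -8)
R(m) = -m²/2 (R(m) = (-m/2)*m = -m²/2)
9993 + R(T(14, -4 - 1*(-5))) = 9993 - ½*(-8)² = 9993 - ½*64 = 9993 - 32 = 9961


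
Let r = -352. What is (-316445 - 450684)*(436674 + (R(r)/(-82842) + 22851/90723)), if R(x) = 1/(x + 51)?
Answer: -252603407508974308123007/754072701522 ≈ -3.3499e+11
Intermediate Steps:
R(x) = 1/(51 + x)
(-316445 - 450684)*(436674 + (R(r)/(-82842) + 22851/90723)) = (-316445 - 450684)*(436674 + (1/((51 - 352)*(-82842)) + 22851/90723)) = -767129*(436674 + (-1/82842/(-301) + 22851*(1/90723))) = -767129*(436674 + (-1/301*(-1/82842) + 7617/30241)) = -767129*(436674 + (1/24935442 + 7617/30241)) = -767129*(436674 + 189933291955/754072701522) = -767129*329284132797709783/754072701522 = -252603407508974308123007/754072701522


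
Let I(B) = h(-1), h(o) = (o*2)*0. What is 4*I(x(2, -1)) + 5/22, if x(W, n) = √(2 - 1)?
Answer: 5/22 ≈ 0.22727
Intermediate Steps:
x(W, n) = 1 (x(W, n) = √1 = 1)
h(o) = 0 (h(o) = (2*o)*0 = 0)
I(B) = 0
4*I(x(2, -1)) + 5/22 = 4*0 + 5/22 = 0 + 5*(1/22) = 0 + 5/22 = 5/22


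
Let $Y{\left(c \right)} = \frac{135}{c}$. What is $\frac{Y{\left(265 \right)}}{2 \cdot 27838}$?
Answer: $\frac{27}{2950828} \approx 9.15 \cdot 10^{-6}$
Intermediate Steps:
$\frac{Y{\left(265 \right)}}{2 \cdot 27838} = \frac{135 \cdot \frac{1}{265}}{2 \cdot 27838} = \frac{135 \cdot \frac{1}{265}}{55676} = \frac{27}{53} \cdot \frac{1}{55676} = \frac{27}{2950828}$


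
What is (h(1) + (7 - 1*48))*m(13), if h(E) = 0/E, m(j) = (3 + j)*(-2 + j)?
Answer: -7216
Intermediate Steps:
m(j) = (-2 + j)*(3 + j)
h(E) = 0
(h(1) + (7 - 1*48))*m(13) = (0 + (7 - 1*48))*(-6 + 13 + 13**2) = (0 + (7 - 48))*(-6 + 13 + 169) = (0 - 41)*176 = -41*176 = -7216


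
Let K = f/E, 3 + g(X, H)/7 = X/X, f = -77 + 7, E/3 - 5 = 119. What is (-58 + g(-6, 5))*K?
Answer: 420/31 ≈ 13.548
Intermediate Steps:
E = 372 (E = 15 + 3*119 = 15 + 357 = 372)
f = -70
g(X, H) = -14 (g(X, H) = -21 + 7*(X/X) = -21 + 7*1 = -21 + 7 = -14)
K = -35/186 (K = -70/372 = -70*1/372 = -35/186 ≈ -0.18817)
(-58 + g(-6, 5))*K = (-58 - 14)*(-35/186) = -72*(-35/186) = 420/31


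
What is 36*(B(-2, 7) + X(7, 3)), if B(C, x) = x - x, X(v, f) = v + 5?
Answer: 432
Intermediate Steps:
X(v, f) = 5 + v
B(C, x) = 0
36*(B(-2, 7) + X(7, 3)) = 36*(0 + (5 + 7)) = 36*(0 + 12) = 36*12 = 432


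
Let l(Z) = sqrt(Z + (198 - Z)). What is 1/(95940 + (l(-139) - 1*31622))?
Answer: 32159/2068402463 - 3*sqrt(22)/4136804926 ≈ 1.5544e-5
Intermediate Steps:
l(Z) = 3*sqrt(22) (l(Z) = sqrt(198) = 3*sqrt(22))
1/(95940 + (l(-139) - 1*31622)) = 1/(95940 + (3*sqrt(22) - 1*31622)) = 1/(95940 + (3*sqrt(22) - 31622)) = 1/(95940 + (-31622 + 3*sqrt(22))) = 1/(64318 + 3*sqrt(22))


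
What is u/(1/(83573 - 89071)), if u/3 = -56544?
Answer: 932636736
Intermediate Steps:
u = -169632 (u = 3*(-56544) = -169632)
u/(1/(83573 - 89071)) = -169632/(1/(83573 - 89071)) = -169632/(1/(-5498)) = -169632/(-1/5498) = -169632*(-5498) = 932636736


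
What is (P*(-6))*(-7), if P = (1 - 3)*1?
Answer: -84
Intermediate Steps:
P = -2 (P = -2*1 = -2)
(P*(-6))*(-7) = -2*(-6)*(-7) = 12*(-7) = -84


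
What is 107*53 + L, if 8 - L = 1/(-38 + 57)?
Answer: 107900/19 ≈ 5678.9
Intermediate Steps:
L = 151/19 (L = 8 - 1/(-38 + 57) = 8 - 1/19 = 151/19 ≈ 7.9474)
107*53 + L = 107*53 + 151/19 = 5671 + 151/19 = 107900/19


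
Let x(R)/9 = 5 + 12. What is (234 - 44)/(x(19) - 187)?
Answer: -95/17 ≈ -5.5882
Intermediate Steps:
x(R) = 153 (x(R) = 9*(5 + 12) = 9*17 = 153)
(234 - 44)/(x(19) - 187) = (234 - 44)/(153 - 187) = 190/(-34) = 190*(-1/34) = -95/17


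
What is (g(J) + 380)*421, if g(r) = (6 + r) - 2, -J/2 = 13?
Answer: 150718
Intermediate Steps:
J = -26 (J = -2*13 = -26)
g(r) = 4 + r
(g(J) + 380)*421 = ((4 - 26) + 380)*421 = (-22 + 380)*421 = 358*421 = 150718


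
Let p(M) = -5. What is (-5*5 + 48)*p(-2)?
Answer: -115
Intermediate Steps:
(-5*5 + 48)*p(-2) = (-5*5 + 48)*(-5) = (-25 + 48)*(-5) = 23*(-5) = -115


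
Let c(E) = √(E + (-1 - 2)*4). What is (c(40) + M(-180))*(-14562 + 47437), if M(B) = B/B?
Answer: 32875 + 65750*√7 ≈ 2.0683e+5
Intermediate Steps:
M(B) = 1
c(E) = √(-12 + E) (c(E) = √(E - 3*4) = √(E - 12) = √(-12 + E))
(c(40) + M(-180))*(-14562 + 47437) = (√(-12 + 40) + 1)*(-14562 + 47437) = (√28 + 1)*32875 = (2*√7 + 1)*32875 = (1 + 2*√7)*32875 = 32875 + 65750*√7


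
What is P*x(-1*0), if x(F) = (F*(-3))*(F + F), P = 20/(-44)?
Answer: 0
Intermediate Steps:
P = -5/11 (P = 20*(-1/44) = -5/11 ≈ -0.45455)
x(F) = -6*F² (x(F) = (-3*F)*(2*F) = -6*F²)
P*x(-1*0) = -(-30)*(-1*0)²/11 = -(-30)*0²/11 = -(-30)*0/11 = -5/11*0 = 0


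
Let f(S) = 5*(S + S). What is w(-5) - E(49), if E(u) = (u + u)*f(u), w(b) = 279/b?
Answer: -240379/5 ≈ -48076.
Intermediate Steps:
f(S) = 10*S (f(S) = 5*(2*S) = 10*S)
E(u) = 20*u² (E(u) = (u + u)*(10*u) = (2*u)*(10*u) = 20*u²)
w(-5) - E(49) = 279/(-5) - 20*49² = 279*(-⅕) - 20*2401 = -279/5 - 1*48020 = -279/5 - 48020 = -240379/5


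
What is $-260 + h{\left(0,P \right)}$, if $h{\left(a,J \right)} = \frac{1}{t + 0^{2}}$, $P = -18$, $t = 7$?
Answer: $- \frac{1819}{7} \approx -259.86$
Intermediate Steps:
$h{\left(a,J \right)} = \frac{1}{7}$ ($h{\left(a,J \right)} = \frac{1}{7 + 0^{2}} = \frac{1}{7 + 0} = \frac{1}{7}$)
$-260 + h{\left(0,P \right)} = -260 + \frac{1}{7} = - \frac{1819}{7}$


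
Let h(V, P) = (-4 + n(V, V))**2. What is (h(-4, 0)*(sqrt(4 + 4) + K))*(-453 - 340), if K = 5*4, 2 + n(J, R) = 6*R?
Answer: -14274000 - 1427400*sqrt(2) ≈ -1.6293e+7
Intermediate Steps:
n(J, R) = -2 + 6*R
h(V, P) = (-6 + 6*V)**2 (h(V, P) = (-4 + (-2 + 6*V))**2 = (-6 + 6*V)**2)
K = 20
(h(-4, 0)*(sqrt(4 + 4) + K))*(-453 - 340) = ((36*(-1 - 4)**2)*(sqrt(4 + 4) + 20))*(-453 - 340) = ((36*(-5)**2)*(sqrt(8) + 20))*(-793) = ((36*25)*(2*sqrt(2) + 20))*(-793) = (900*(20 + 2*sqrt(2)))*(-793) = (18000 + 1800*sqrt(2))*(-793) = -14274000 - 1427400*sqrt(2)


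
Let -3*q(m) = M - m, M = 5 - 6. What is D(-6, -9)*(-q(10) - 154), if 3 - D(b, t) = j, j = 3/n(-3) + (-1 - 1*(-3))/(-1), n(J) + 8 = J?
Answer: -2494/3 ≈ -831.33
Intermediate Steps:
M = -1
n(J) = -8 + J
q(m) = ⅓ + m/3 (q(m) = -(-1 - m)/3 = ⅓ + m/3)
j = -25/11 (j = 3/(-8 - 3) + (-1 - 1*(-3))/(-1) = 3/(-11) + (-1 + 3)*(-1) = 3*(-1/11) + 2*(-1) = -3/11 - 2 = -25/11 ≈ -2.2727)
D(b, t) = 58/11 (D(b, t) = 3 - 1*(-25/11) = 3 + 25/11 = 58/11)
D(-6, -9)*(-q(10) - 154) = 58*(-(⅓ + (⅓)*10) - 154)/11 = 58*(-(⅓ + 10/3) - 154)/11 = 58*(-1*11/3 - 154)/11 = 58*(-11/3 - 154)/11 = (58/11)*(-473/3) = -2494/3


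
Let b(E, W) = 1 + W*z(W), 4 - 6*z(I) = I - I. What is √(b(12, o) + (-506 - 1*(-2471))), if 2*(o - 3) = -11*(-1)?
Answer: 13*√105/3 ≈ 44.403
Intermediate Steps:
z(I) = ⅔ (z(I) = ⅔ - (I - I)/6 = ⅔ - ⅙*0 = ⅔ + 0 = ⅔)
o = 17/2 (o = 3 + (-11*(-1))/2 = 3 + (½)*11 = 3 + 11/2 = 17/2 ≈ 8.5000)
b(E, W) = 1 + 2*W/3 (b(E, W) = 1 + W*(⅔) = 1 + 2*W/3)
√(b(12, o) + (-506 - 1*(-2471))) = √((1 + (⅔)*(17/2)) + (-506 - 1*(-2471))) = √((1 + 17/3) + (-506 + 2471)) = √(20/3 + 1965) = √(5915/3) = 13*√105/3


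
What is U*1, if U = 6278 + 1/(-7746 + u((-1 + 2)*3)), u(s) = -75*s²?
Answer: 52867037/8421 ≈ 6278.0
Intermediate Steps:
U = 52867037/8421 (U = 6278 + 1/(-7746 - 75*9*(-1 + 2)²) = 6278 + 1/(-7746 - 75*(1*3)²) = 6278 + 1/(-7746 - 75*3²) = 6278 + 1/(-7746 - 75*9) = 6278 + 1/(-7746 - 675) = 6278 + 1/(-8421) = 6278 - 1/8421 = 52867037/8421 ≈ 6278.0)
U*1 = (52867037/8421)*1 = 52867037/8421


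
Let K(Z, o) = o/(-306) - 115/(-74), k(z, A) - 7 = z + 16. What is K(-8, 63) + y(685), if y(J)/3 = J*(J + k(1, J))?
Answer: 916450703/629 ≈ 1.4570e+6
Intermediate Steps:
k(z, A) = 23 + z (k(z, A) = 7 + (z + 16) = 7 + (16 + z) = 23 + z)
K(Z, o) = 115/74 - o/306 (K(Z, o) = o*(-1/306) - 115*(-1/74) = -o/306 + 115/74 = 115/74 - o/306)
y(J) = 3*J*(24 + J) (y(J) = 3*(J*(J + (23 + 1))) = 3*(J*(J + 24)) = 3*(J*(24 + J)) = 3*J*(24 + J))
K(-8, 63) + y(685) = (115/74 - 1/306*63) + 3*685*(24 + 685) = (115/74 - 7/34) + 3*685*709 = 848/629 + 1456995 = 916450703/629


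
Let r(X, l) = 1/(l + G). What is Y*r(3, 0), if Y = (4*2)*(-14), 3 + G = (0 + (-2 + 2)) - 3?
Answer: 56/3 ≈ 18.667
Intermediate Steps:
G = -6 (G = -3 + ((0 + (-2 + 2)) - 3) = -3 + ((0 + 0) - 3) = -3 + (0 - 3) = -3 - 3 = -6)
Y = -112 (Y = 8*(-14) = -112)
r(X, l) = 1/(-6 + l) (r(X, l) = 1/(l - 6) = 1/(-6 + l))
Y*r(3, 0) = -112/(-6 + 0) = -112/(-6) = -112*(-⅙) = 56/3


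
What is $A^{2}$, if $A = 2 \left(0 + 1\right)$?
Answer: $4$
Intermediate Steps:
$A = 2$ ($A = 2 \cdot 1 = 2$)
$A^{2} = 2^{2} = 4$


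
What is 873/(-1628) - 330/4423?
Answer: -4398519/7200644 ≈ -0.61085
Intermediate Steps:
873/(-1628) - 330/4423 = 873*(-1/1628) - 330*1/4423 = -873/1628 - 330/4423 = -4398519/7200644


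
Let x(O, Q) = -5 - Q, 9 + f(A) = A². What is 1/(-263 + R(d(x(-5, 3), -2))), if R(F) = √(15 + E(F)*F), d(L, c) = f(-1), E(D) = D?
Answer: -263/69090 - √79/69090 ≈ -0.0039353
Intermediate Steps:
f(A) = -9 + A²
d(L, c) = -8 (d(L, c) = -9 + (-1)² = -9 + 1 = -8)
R(F) = √(15 + F²) (R(F) = √(15 + F*F) = √(15 + F²))
1/(-263 + R(d(x(-5, 3), -2))) = 1/(-263 + √(15 + (-8)²)) = 1/(-263 + √(15 + 64)) = 1/(-263 + √79)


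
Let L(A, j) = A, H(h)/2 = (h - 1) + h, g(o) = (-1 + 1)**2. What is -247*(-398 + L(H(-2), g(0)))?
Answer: 100776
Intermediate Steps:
g(o) = 0 (g(o) = 0**2 = 0)
H(h) = -2 + 4*h (H(h) = 2*((h - 1) + h) = 2*((-1 + h) + h) = 2*(-1 + 2*h) = -2 + 4*h)
-247*(-398 + L(H(-2), g(0))) = -247*(-398 + (-2 + 4*(-2))) = -247*(-398 + (-2 - 8)) = -247*(-398 - 10) = -247*(-408) = 100776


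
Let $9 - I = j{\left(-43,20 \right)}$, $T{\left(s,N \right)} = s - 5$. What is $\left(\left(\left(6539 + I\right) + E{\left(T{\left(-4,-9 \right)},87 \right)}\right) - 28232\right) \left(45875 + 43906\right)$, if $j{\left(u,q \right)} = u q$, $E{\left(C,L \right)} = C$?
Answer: $-1870407573$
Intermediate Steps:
$T{\left(s,N \right)} = -5 + s$
$j{\left(u,q \right)} = q u$
$I = 869$ ($I = 9 - 20 \left(-43\right) = 9 - -860 = 9 + 860 = 869$)
$\left(\left(\left(6539 + I\right) + E{\left(T{\left(-4,-9 \right)},87 \right)}\right) - 28232\right) \left(45875 + 43906\right) = \left(\left(\left(6539 + 869\right) - 9\right) - 28232\right) \left(45875 + 43906\right) = \left(\left(7408 - 9\right) - 28232\right) 89781 = \left(7399 - 28232\right) 89781 = \left(-20833\right) 89781 = -1870407573$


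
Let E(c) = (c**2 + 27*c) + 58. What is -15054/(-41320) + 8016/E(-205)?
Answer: 110176839/188770420 ≈ 0.58366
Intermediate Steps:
E(c) = 58 + c**2 + 27*c
-15054/(-41320) + 8016/E(-205) = -15054/(-41320) + 8016/(58 + (-205)**2 + 27*(-205)) = -15054*(-1/41320) + 8016/(58 + 42025 - 5535) = 7527/20660 + 8016/36548 = 7527/20660 + 8016*(1/36548) = 7527/20660 + 2004/9137 = 110176839/188770420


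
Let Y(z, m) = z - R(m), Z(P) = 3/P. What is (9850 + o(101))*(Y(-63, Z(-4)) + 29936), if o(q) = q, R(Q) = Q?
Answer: 1189094745/4 ≈ 2.9727e+8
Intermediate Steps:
Y(z, m) = z - m
(9850 + o(101))*(Y(-63, Z(-4)) + 29936) = (9850 + 101)*((-63 - 3/(-4)) + 29936) = 9951*((-63 - 3*(-1)/4) + 29936) = 9951*((-63 - 1*(-¾)) + 29936) = 9951*((-63 + ¾) + 29936) = 9951*(-249/4 + 29936) = 9951*(119495/4) = 1189094745/4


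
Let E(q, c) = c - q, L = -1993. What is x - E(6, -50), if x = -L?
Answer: 2049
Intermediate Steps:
x = 1993 (x = -1*(-1993) = 1993)
x - E(6, -50) = 1993 - (-50 - 1*6) = 1993 - (-50 - 6) = 1993 - 1*(-56) = 1993 + 56 = 2049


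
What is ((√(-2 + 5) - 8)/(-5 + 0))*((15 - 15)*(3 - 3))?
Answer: 0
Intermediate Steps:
((√(-2 + 5) - 8)/(-5 + 0))*((15 - 15)*(3 - 3)) = ((√3 - 8)/(-5))*(0*0) = ((-8 + √3)*(-⅕))*0 = (8/5 - √3/5)*0 = 0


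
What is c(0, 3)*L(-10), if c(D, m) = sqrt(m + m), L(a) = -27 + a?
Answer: -37*sqrt(6) ≈ -90.631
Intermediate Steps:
c(D, m) = sqrt(2)*sqrt(m) (c(D, m) = sqrt(2*m) = sqrt(2)*sqrt(m))
c(0, 3)*L(-10) = (sqrt(2)*sqrt(3))*(-27 - 10) = sqrt(6)*(-37) = -37*sqrt(6)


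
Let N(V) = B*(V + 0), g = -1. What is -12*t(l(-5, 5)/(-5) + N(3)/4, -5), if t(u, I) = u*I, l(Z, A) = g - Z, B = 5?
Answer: 177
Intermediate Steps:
l(Z, A) = -1 - Z
N(V) = 5*V (N(V) = 5*(V + 0) = 5*V)
t(u, I) = I*u
-12*t(l(-5, 5)/(-5) + N(3)/4, -5) = -(-60)*((-1 - 1*(-5))/(-5) + (5*3)/4) = -(-60)*((-1 + 5)*(-⅕) + 15*(¼)) = -(-60)*(4*(-⅕) + 15/4) = -(-60)*(-⅘ + 15/4) = -(-60)*59/20 = -12*(-59/4) = 177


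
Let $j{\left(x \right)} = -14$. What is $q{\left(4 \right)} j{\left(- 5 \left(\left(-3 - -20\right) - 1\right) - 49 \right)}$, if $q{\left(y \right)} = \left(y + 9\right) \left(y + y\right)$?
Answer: $-1456$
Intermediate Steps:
$q{\left(y \right)} = 2 y \left(9 + y\right)$ ($q{\left(y \right)} = \left(9 + y\right) 2 y = 2 y \left(9 + y\right)$)
$q{\left(4 \right)} j{\left(- 5 \left(\left(-3 - -20\right) - 1\right) - 49 \right)} = 2 \cdot 4 \left(9 + 4\right) \left(-14\right) = 2 \cdot 4 \cdot 13 \left(-14\right) = 104 \left(-14\right) = -1456$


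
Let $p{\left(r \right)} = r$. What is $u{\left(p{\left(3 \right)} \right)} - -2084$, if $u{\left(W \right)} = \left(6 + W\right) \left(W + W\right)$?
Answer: $2138$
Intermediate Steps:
$u{\left(W \right)} = 2 W \left(6 + W\right)$ ($u{\left(W \right)} = \left(6 + W\right) 2 W = 2 W \left(6 + W\right)$)
$u{\left(p{\left(3 \right)} \right)} - -2084 = 2 \cdot 3 \left(6 + 3\right) - -2084 = 2 \cdot 3 \cdot 9 + 2084 = 54 + 2084 = 2138$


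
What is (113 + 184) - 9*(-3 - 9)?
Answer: 405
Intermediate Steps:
(113 + 184) - 9*(-3 - 9) = 297 - 9*(-12) = 297 + 108 = 405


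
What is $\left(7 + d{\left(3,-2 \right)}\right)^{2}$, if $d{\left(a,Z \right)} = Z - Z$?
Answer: $49$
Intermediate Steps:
$d{\left(a,Z \right)} = 0$
$\left(7 + d{\left(3,-2 \right)}\right)^{2} = \left(7 + 0\right)^{2} = 7^{2} = 49$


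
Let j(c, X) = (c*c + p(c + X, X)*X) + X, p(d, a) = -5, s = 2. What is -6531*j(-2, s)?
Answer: 26124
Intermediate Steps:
j(c, X) = c² - 4*X (j(c, X) = (c*c - 5*X) + X = (c² - 5*X) + X = c² - 4*X)
-6531*j(-2, s) = -6531*((-2)² - 4*2) = -6531*(4 - 8) = -6531*(-4) = 26124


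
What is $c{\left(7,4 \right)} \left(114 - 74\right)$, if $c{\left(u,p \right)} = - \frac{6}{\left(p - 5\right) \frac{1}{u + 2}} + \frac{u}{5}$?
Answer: $2216$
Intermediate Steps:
$c{\left(u,p \right)} = \frac{u}{5} - \frac{6 \left(2 + u\right)}{-5 + p}$ ($c{\left(u,p \right)} = - \frac{6}{\left(-5 + p\right) \frac{1}{2 + u}} + u \frac{1}{5} = - \frac{6}{\frac{1}{2 + u} \left(-5 + p\right)} + \frac{u}{5} = - 6 \frac{2 + u}{-5 + p} + \frac{u}{5} = - \frac{6 \left(2 + u\right)}{-5 + p} + \frac{u}{5} = \frac{u}{5} - \frac{6 \left(2 + u\right)}{-5 + p}$)
$c{\left(7,4 \right)} \left(114 - 74\right) = \frac{-60 - 245 + 4 \cdot 7}{5 \left(-5 + 4\right)} \left(114 - 74\right) = \frac{-60 - 245 + 28}{5 \left(-1\right)} 40 = \frac{1}{5} \left(-1\right) \left(-277\right) 40 = \frac{277}{5} \cdot 40 = 2216$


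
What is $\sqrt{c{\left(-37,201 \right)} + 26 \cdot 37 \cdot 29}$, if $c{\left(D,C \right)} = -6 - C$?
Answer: $\sqrt{27691} \approx 166.41$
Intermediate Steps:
$\sqrt{c{\left(-37,201 \right)} + 26 \cdot 37 \cdot 29} = \sqrt{\left(-6 - 201\right) + 26 \cdot 37 \cdot 29} = \sqrt{\left(-6 - 201\right) + 962 \cdot 29} = \sqrt{-207 + 27898} = \sqrt{27691}$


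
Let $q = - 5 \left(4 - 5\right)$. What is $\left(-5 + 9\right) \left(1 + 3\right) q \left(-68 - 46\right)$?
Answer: $-9120$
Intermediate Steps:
$q = 5$ ($q = \left(-5\right) \left(-1\right) = 5$)
$\left(-5 + 9\right) \left(1 + 3\right) q \left(-68 - 46\right) = \left(-5 + 9\right) \left(1 + 3\right) 5 \left(-68 - 46\right) = 4 \cdot 4 \cdot 5 \left(-114\right) = 16 \cdot 5 \left(-114\right) = 80 \left(-114\right) = -9120$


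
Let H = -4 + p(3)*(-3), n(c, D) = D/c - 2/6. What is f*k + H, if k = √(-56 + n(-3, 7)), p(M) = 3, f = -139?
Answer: -13 - 556*I*√33/3 ≈ -13.0 - 1064.7*I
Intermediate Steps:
n(c, D) = -⅓ + D/c (n(c, D) = D/c - 2*⅙ = D/c - ⅓ = -⅓ + D/c)
H = -13 (H = -4 + 3*(-3) = -4 - 9 = -13)
k = 4*I*√33/3 (k = √(-56 + (7 - ⅓*(-3))/(-3)) = √(-56 - (7 + 1)/3) = √(-56 - ⅓*8) = √(-56 - 8/3) = √(-176/3) = 4*I*√33/3 ≈ 7.6594*I)
f*k + H = -556*I*√33/3 - 13 = -13 - 556*I*√33/3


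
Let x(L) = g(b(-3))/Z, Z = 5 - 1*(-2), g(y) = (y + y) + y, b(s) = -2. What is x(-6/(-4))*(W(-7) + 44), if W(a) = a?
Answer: -222/7 ≈ -31.714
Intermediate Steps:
g(y) = 3*y (g(y) = 2*y + y = 3*y)
Z = 7 (Z = 5 + 2 = 7)
x(L) = -6/7 (x(L) = (3*(-2))/7 = -6*1/7 = -6/7)
x(-6/(-4))*(W(-7) + 44) = -6*(-7 + 44)/7 = -6/7*37 = -222/7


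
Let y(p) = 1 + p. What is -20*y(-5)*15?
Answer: 1200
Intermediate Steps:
-20*y(-5)*15 = -20*(1 - 5)*15 = -20*(-4)*15 = 80*15 = 1200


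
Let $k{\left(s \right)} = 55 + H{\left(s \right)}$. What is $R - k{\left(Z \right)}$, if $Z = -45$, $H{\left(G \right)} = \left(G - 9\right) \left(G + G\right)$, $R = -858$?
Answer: $-5773$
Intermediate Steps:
$H{\left(G \right)} = 2 G \left(-9 + G\right)$ ($H{\left(G \right)} = \left(-9 + G\right) 2 G = 2 G \left(-9 + G\right)$)
$k{\left(s \right)} = 55 + 2 s \left(-9 + s\right)$
$R - k{\left(Z \right)} = -858 - \left(55 + 2 \left(-45\right) \left(-9 - 45\right)\right) = -858 - \left(55 + 2 \left(-45\right) \left(-54\right)\right) = -858 - \left(55 + 4860\right) = -858 - 4915 = -5773$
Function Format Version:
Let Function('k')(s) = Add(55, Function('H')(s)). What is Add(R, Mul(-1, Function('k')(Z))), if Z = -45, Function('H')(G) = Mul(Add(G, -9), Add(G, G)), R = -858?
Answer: -5773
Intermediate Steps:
Function('H')(G) = Mul(2, G, Add(-9, G)) (Function('H')(G) = Mul(Add(-9, G), Mul(2, G)) = Mul(2, G, Add(-9, G)))
Function('k')(s) = Add(55, Mul(2, s, Add(-9, s)))
Add(R, Mul(-1, Function('k')(Z))) = Add(-858, Mul(-1, Add(55, Mul(2, -45, Add(-9, -45))))) = Add(-858, Mul(-1, Add(55, Mul(2, -45, -54)))) = Add(-858, Mul(-1, Add(55, 4860))) = Add(-858, Mul(-1, 4915)) = Add(-858, -4915) = -5773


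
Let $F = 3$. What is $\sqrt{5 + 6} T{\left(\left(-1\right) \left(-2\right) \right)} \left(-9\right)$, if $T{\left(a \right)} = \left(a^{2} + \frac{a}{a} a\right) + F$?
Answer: $- 81 \sqrt{11} \approx -268.65$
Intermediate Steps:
$T{\left(a \right)} = 3 + a + a^{2}$ ($T{\left(a \right)} = \left(a^{2} + \frac{a}{a} a\right) + 3 = \left(a^{2} + 1 a\right) + 3 = \left(a^{2} + a\right) + 3 = \left(a + a^{2}\right) + 3 = 3 + a + a^{2}$)
$\sqrt{5 + 6} T{\left(\left(-1\right) \left(-2\right) \right)} \left(-9\right) = \sqrt{5 + 6} \left(3 - -2 + \left(\left(-1\right) \left(-2\right)\right)^{2}\right) \left(-9\right) = \sqrt{11} \left(3 + 2 + 2^{2}\right) \left(-9\right) = \sqrt{11} \left(3 + 2 + 4\right) \left(-9\right) = \sqrt{11} \cdot 9 \left(-9\right) = 9 \sqrt{11} \left(-9\right) = - 81 \sqrt{11}$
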